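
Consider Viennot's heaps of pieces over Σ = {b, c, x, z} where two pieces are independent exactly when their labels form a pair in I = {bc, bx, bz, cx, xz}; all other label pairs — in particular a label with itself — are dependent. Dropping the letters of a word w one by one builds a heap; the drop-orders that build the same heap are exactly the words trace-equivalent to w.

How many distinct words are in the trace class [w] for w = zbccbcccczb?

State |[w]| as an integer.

drop 0:z onto floor
drop 1:b onto floor
drop 2:c onto {0:z}
drop 3:c onto {2:c}
drop 4:b onto {1:b}
drop 5:c onto {3:c}
drop 6:c onto {5:c}
drop 7:c onto {6:c}
drop 8:c onto {7:c}
drop 9:z onto {8:c}
drop 10:b onto {4:b}
ground layer = {0:z, 1:b}
drop-orders for the pieces not yet dropped (sum over which currently-grounded one goes next):
  1 to go: {9} 1  {10} 1
  2 to go: {4,10} 1  {8,9} 1  {9,10} 2
  3 to go: {1,4,10} 1  {4,9,10} 3  {7,8,9} 1  {8,9,10} 3
  4 to go: {1,4,9,10} 4  {4,8,9,10} 6  {6,7,8,9} 1  {7,8,9,10} 4
  5 to go: {1,4,8,9,10} 10  {4,7,8,9,10} 10  {5,6,7,8,9} 1  {6,7,8,9,10} 5
  6 to go: {1,4,7,8,9,10} 20  {3,5,6,7,8,9} 1  {4,6,7,8,9,10} 15  {5,6,7,8,9,10} 6
  7 to go: {1,4,6,7,8,9,10} 35  {2,3,5,6,7,8,9} 1  {3,5,6,7,8,9,10} 7  {4,5,6,7,8,9,10} 21
  8 to go: {0,2,3,5,6,7,8,9} 1  {1,4,5,6,7,8,9,10} 56  {2,3,5,6,7,8,9,10} 8  {3,4,5,6,7,8,9,10} 28
  9 to go: {0,2,3,5,6,7,8,9,10} 9  {1,3,4,5,6,7,8,9,10} 84  {2,3,4,5,6,7,8,9,10} 36
  if 0:z drops first: 120 orders
  if 1:b drops first: 45 orders
heap linearizations: 165

165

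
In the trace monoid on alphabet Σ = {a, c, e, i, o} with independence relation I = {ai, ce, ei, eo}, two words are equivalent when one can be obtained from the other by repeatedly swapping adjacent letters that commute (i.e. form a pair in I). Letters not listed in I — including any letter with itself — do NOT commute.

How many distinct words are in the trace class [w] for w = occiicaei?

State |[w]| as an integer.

3

drop 0:o onto floor
drop 1:c onto {0:o}
drop 2:c onto {1:c}
drop 3:i onto {2:c}
drop 4:i onto {3:i}
drop 5:c onto {4:i}
drop 6:a onto {5:c}
drop 7:e onto {6:a}
drop 8:i onto {5:c}
ground layer = {0:o}
drop-orders for the pieces not yet dropped (sum over which currently-grounded one goes next):
  1 to go: {7} 1  {8} 1
  2 to go: {6,7} 1  {7,8} 2
  3 to go: {6,7,8} 3
  4 to go: {5,6,7,8} 3
  5 to go: {4,5,6,7,8} 3
  6 to go: {3,4,5,6,7,8} 3
  7 to go: {2,3,4,5,6,7,8} 3
  if 0:o drops first: 3 orders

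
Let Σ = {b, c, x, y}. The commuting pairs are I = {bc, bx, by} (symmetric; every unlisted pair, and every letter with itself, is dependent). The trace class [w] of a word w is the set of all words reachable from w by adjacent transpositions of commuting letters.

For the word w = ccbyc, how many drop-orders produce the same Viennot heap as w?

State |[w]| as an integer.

5

#0=c has no predecessor
#1=c depends on [0:c]
#2=b has no predecessor
#3=y depends on [1:c]
#4=c depends on [3:y]
sources: [0:c, 2:b]
N(rest) = Σ N(rest − s) over sources s of rest; N(one piece) = 1:
  size 1 → [2]=1  [4]=1
  size 2 → [2,4]=2  [3,4]=1
  size 3 → [1,3,4]=1  [2,3,4]=3
  first=0(c) contributes 4
  first=2(b) contributes 1
|[w]| = 5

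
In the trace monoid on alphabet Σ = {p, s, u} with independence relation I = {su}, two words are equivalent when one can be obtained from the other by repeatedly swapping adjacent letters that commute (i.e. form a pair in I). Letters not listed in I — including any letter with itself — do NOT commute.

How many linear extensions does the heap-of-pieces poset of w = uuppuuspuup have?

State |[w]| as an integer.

drop 0:u onto floor
drop 1:u onto {0:u}
drop 2:p onto {1:u}
drop 3:p onto {2:p}
drop 4:u onto {3:p}
drop 5:u onto {4:u}
drop 6:s onto {3:p}
drop 7:p onto {5:u, 6:s}
drop 8:u onto {7:p}
drop 9:u onto {8:u}
drop 10:p onto {9:u}
ground layer = {0:u}
drop-orders for the pieces not yet dropped (sum over which currently-grounded one goes next):
  1 to go: {10} 1
  2 to go: {9,10} 1
  3 to go: {8,9,10} 1
  4 to go: {7,8,9,10} 1
  5 to go: {5,7,8,9,10} 1  {6,7,8,9,10} 1
  6 to go: {4,5,7,8,9,10} 1  {5,6,7,8,9,10} 2
  7 to go: {4,5,6,7,8,9,10} 3
  8 to go: {3,4,5,6,7,8,9,10} 3
  9 to go: {2,3,4,5,6,7,8,9,10} 3
  if 0:u drops first: 3 orders

3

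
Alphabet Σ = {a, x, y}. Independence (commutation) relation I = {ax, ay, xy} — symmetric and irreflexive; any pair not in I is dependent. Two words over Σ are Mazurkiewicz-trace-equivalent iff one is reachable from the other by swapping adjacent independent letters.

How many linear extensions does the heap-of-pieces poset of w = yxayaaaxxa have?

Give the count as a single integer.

piece 0:y — minimal
piece 1:x — minimal
piece 2:a — minimal
piece 3:y rests on {0:y}
piece 4:a rests on {2:a}
piece 5:a rests on {4:a}
piece 6:a rests on {5:a}
piece 7:x rests on {1:x}
piece 8:x rests on {7:x}
piece 9:a rests on {6:a}
minimal pieces: {0:y, 1:x, 2:a}
ways to finish when only these pieces remain (= sum over removing one remaining piece with nothing left below it):
  1 left: {3}→1  {8}→1  {9}→1
  2 left: {0,3}→1  {3,8}→2  {3,9}→2  {6,9}→1  {7,8}→1  {8,9}→2
  3 left: {0,3,8}→3  {0,3,9}→3  {1,7,8}→1  {3,6,9}→3  {3,7,8}→3  {3,8,9}→6  {5,6,9}→1  {6,8,9}→3  {7,8,9}→3
  4 left: {0,3,6,9}→6  {0,3,7,8}→6  {0,3,8,9}→12  {1,3,7,8}→4  {1,7,8,9}→4  {3,5,6,9}→4  {3,6,8,9}→12  {3,7,8,9}→12  {4,5,6,9}→1  {5,6,8,9}→4  {6,7,8,9}→6
  5 left: {0,1,3,7,8}→10  {0,3,5,6,9}→10  {0,3,6,8,9}→30  {0,3,7,8,9}→30  {1,3,7,8,9}→20  {1,6,7,8,9}→10  {2,4,5,6,9}→1  {3,4,5,6,9}→5  {3,5,6,8,9}→20  {3,6,7,8,9}→30  {4,5,6,8,9}→5  {5,6,7,8,9}→10
  6 left: {0,1,3,7,8,9}→60  {0,3,4,5,6,9}→15  {0,3,5,6,8,9}→60  {0,3,6,7,8,9}→90  {1,3,6,7,8,9}→60  {1,5,6,7,8,9}→20  {2,3,4,5,6,9}→6  {2,4,5,6,8,9}→6  {3,4,5,6,8,9}→30  {3,5,6,7,8,9}→60  {4,5,6,7,8,9}→15
  7 left: {0,1,3,6,7,8,9}→210  {0,2,3,4,5,6,9}→21  {0,3,4,5,6,8,9}→105  {0,3,5,6,7,8,9}→210  {1,3,5,6,7,8,9}→140  {1,4,5,6,7,8,9}→35  {2,3,4,5,6,8,9}→42  {2,4,5,6,7,8,9}→21  {3,4,5,6,7,8,9}→105
  8 left: {0,1,3,5,6,7,8,9}→560  {0,2,3,4,5,6,8,9}→168  {0,3,4,5,6,7,8,9}→420  {1,2,4,5,6,7,8,9}→56  {1,3,4,5,6,7,8,9}→280  {2,3,4,5,6,7,8,9}→168
  placing 0:y first → 504 extensions
  placing 1:x first → 756 extensions
  placing 2:a first → 1260 extensions
total linear extensions = 2520

2520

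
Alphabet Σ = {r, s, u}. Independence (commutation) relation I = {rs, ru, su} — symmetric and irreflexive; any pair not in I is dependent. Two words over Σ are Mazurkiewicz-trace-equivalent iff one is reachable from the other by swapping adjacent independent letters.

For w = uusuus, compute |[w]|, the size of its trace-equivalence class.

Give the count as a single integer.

0(u) covers ∅
1(u) covers 0:u
2(s) covers ∅
3(u) covers 1:u
4(u) covers 3:u
5(s) covers 2:s
floor of heap: 0:u, 2:s
completions by unplaced set U, small U first (add the entries for U minus each lowest piece of U):
  |U|=1: {4}:1  {5}:1
  |U|=2: {2,5}:1  {3,4}:1  {4,5}:2
  |U|=3: {1,3,4}:1  {2,4,5}:3  {3,4,5}:3
  |U|=4: {0,1,3,4}:1  {1,3,4,5}:4  {2,3,4,5}:6
  start at 0(u): 10
  start at 2(s): 5
sum over floor = 15

15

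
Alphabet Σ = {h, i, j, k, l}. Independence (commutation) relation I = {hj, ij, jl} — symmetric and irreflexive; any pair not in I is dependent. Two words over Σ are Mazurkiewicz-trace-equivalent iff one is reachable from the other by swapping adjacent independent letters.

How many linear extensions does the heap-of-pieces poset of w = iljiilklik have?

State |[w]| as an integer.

#0=i has no predecessor
#1=l depends on [0:i]
#2=j has no predecessor
#3=i depends on [1:l]
#4=i depends on [3:i]
#5=l depends on [4:i]
#6=k depends on [2:j, 5:l]
#7=l depends on [6:k]
#8=i depends on [7:l]
#9=k depends on [8:i]
sources: [0:i, 2:j]
N(rest) = Σ N(rest − s) over sources s of rest; N(one piece) = 1:
  size 1 → [9]=1
  size 2 → [8,9]=1
  size 3 → [7,8,9]=1
  size 4 → [6,7,8,9]=1
  size 5 → [2,6,7,8,9]=1  [5,6,7,8,9]=1
  size 6 → [2,5,6,7,8,9]=2  [4,5,6,7,8,9]=1
  size 7 → [2,4,5,6,7,8,9]=3  [3,4,5,6,7,8,9]=1
  size 8 → [1,3,4,5,6,7,8,9]=1  [2,3,4,5,6,7,8,9]=4
  first=0(i) contributes 5
  first=2(j) contributes 1
|[w]| = 6

6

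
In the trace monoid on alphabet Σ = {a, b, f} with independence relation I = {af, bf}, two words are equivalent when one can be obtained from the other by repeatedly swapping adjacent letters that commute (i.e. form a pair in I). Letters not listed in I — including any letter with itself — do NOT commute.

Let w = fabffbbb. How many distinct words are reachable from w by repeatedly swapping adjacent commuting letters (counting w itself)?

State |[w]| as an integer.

56

drop 0:f onto floor
drop 1:a onto floor
drop 2:b onto {1:a}
drop 3:f onto {0:f}
drop 4:f onto {3:f}
drop 5:b onto {2:b}
drop 6:b onto {5:b}
drop 7:b onto {6:b}
ground layer = {0:f, 1:a}
drop-orders for the pieces not yet dropped (sum over which currently-grounded one goes next):
  1 to go: {4} 1  {7} 1
  2 to go: {3,4} 1  {4,7} 2  {6,7} 1
  3 to go: {0,3,4} 1  {3,4,7} 3  {4,6,7} 3  {5,6,7} 1
  4 to go: {0,3,4,7} 4  {2,5,6,7} 1  {3,4,6,7} 6  {4,5,6,7} 4
  5 to go: {0,3,4,6,7} 10  {1,2,5,6,7} 1  {2,4,5,6,7} 5  {3,4,5,6,7} 10
  6 to go: {0,3,4,5,6,7} 20  {1,2,4,5,6,7} 6  {2,3,4,5,6,7} 15
  if 0:f drops first: 21 orders
  if 1:a drops first: 35 orders
heap linearizations: 56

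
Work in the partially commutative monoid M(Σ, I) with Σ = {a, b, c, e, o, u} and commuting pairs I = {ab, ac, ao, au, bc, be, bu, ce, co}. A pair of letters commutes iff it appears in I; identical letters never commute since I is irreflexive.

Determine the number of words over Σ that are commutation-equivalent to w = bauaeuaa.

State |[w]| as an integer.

72

drop 0:b onto floor
drop 1:a onto floor
drop 2:u onto floor
drop 3:a onto {1:a}
drop 4:e onto {2:u, 3:a}
drop 5:u onto {4:e}
drop 6:a onto {4:e}
drop 7:a onto {6:a}
ground layer = {0:b, 1:a, 2:u}
drop-orders for the pieces not yet dropped (sum over which currently-grounded one goes next):
  1 to go: {0} 1  {5} 1  {7} 1
  2 to go: {0,5} 2  {0,7} 2  {5,7} 2  {6,7} 1
  3 to go: {0,5,7} 6  {0,6,7} 3  {5,6,7} 3
  4 to go: {0,5,6,7} 12  {4,5,6,7} 3
  5 to go: {0,4,5,6,7} 15  {2,4,5,6,7} 3  {3,4,5,6,7} 3
  6 to go: {0,2,4,5,6,7} 18  {0,3,4,5,6,7} 18  {1,3,4,5,6,7} 3  {2,3,4,5,6,7} 6
  if 0:b drops first: 9 orders
  if 1:a drops first: 42 orders
  if 2:u drops first: 21 orders
heap linearizations: 72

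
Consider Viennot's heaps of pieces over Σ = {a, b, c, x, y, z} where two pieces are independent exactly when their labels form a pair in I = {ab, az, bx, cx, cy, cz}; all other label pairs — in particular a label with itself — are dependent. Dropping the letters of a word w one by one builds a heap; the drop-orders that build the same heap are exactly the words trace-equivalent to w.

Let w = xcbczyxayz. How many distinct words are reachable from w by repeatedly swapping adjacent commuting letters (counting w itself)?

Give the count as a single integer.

13

piece 0:x — minimal
piece 1:c — minimal
piece 2:b rests on {1:c}
piece 3:c rests on {2:b}
piece 4:z rests on {0:x, 2:b}
piece 5:y rests on {4:z}
piece 6:x rests on {5:y}
piece 7:a rests on {3:c, 6:x}
piece 8:y rests on {7:a}
piece 9:z rests on {8:y}
minimal pieces: {0:x, 1:c}
ways to finish when only these pieces remain (= sum over removing one remaining piece with nothing left below it):
  1 left: {9}→1
  2 left: {8,9}→1
  3 left: {7,8,9}→1
  4 left: {3,7,8,9}→1  {6,7,8,9}→1
  5 left: {3,6,7,8,9}→2  {5,6,7,8,9}→1
  6 left: {3,5,6,7,8,9}→3  {4,5,6,7,8,9}→1
  7 left: {0,4,5,6,7,8,9}→1  {3,4,5,6,7,8,9}→4
  8 left: {0,3,4,5,6,7,8,9}→5  {2,3,4,5,6,7,8,9}→4
  placing 0:x first → 4 extensions
  placing 1:c first → 9 extensions
total linear extensions = 13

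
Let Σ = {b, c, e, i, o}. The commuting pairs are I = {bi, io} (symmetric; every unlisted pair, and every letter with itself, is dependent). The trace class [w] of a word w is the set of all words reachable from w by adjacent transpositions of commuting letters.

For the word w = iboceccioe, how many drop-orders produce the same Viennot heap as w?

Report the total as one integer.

#0=i has no predecessor
#1=b has no predecessor
#2=o depends on [1:b]
#3=c depends on [0:i, 2:o]
#4=e depends on [3:c]
#5=c depends on [4:e]
#6=c depends on [5:c]
#7=i depends on [6:c]
#8=o depends on [6:c]
#9=e depends on [7:i, 8:o]
sources: [0:i, 1:b]
N(rest) = Σ N(rest − s) over sources s of rest; N(one piece) = 1:
  size 1 → [9]=1
  size 2 → [7,9]=1  [8,9]=1
  size 3 → [7,8,9]=2
  size 4 → [6,7,8,9]=2
  size 5 → [5,6,7,8,9]=2
  size 6 → [4,5,6,7,8,9]=2
  size 7 → [3,4,5,6,7,8,9]=2
  size 8 → [0,3,4,5,6,7,8,9]=2  [2,3,4,5,6,7,8,9]=2
  first=0(i) contributes 2
  first=1(b) contributes 4
|[w]| = 6

6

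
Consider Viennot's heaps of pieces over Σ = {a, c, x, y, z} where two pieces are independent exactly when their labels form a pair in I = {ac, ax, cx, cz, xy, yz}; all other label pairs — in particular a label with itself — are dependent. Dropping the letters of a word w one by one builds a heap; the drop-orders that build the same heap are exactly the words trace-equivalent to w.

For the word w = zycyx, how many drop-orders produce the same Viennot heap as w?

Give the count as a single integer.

10

#0=z has no predecessor
#1=y has no predecessor
#2=c depends on [1:y]
#3=y depends on [2:c]
#4=x depends on [0:z]
sources: [0:z, 1:y]
N(rest) = Σ N(rest − s) over sources s of rest; N(one piece) = 1:
  size 1 → [3]=1  [4]=1
  size 2 → [0,4]=1  [2,3]=1  [3,4]=2
  size 3 → [0,3,4]=3  [1,2,3]=1  [2,3,4]=3
  first=0(z) contributes 4
  first=1(y) contributes 6
|[w]| = 10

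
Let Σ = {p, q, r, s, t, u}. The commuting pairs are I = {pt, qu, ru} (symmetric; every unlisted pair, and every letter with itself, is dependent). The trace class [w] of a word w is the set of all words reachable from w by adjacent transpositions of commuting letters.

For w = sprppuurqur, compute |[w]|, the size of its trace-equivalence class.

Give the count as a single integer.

20

drop 0:s onto floor
drop 1:p onto {0:s}
drop 2:r onto {1:p}
drop 3:p onto {2:r}
drop 4:p onto {3:p}
drop 5:u onto {4:p}
drop 6:u onto {5:u}
drop 7:r onto {4:p}
drop 8:q onto {7:r}
drop 9:u onto {6:u}
drop 10:r onto {8:q}
ground layer = {0:s}
drop-orders for the pieces not yet dropped (sum over which currently-grounded one goes next):
  1 to go: {9} 1  {10} 1
  2 to go: {6,9} 1  {8,10} 1  {9,10} 2
  3 to go: {5,6,9} 1  {6,9,10} 3  {7,8,10} 1  {8,9,10} 3
  4 to go: {5,6,9,10} 4  {6,8,9,10} 6  {7,8,9,10} 4
  5 to go: {5,6,8,9,10} 10  {6,7,8,9,10} 10
  6 to go: {5,6,7,8,9,10} 20
  7 to go: {4,5,6,7,8,9,10} 20
  8 to go: {3,4,5,6,7,8,9,10} 20
  9 to go: {2,3,4,5,6,7,8,9,10} 20
  if 0:s drops first: 20 orders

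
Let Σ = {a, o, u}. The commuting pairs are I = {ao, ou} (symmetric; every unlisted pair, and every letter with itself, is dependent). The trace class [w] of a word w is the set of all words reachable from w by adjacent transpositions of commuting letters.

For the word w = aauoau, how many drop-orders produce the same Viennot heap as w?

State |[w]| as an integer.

piece 0:a — minimal
piece 1:a rests on {0:a}
piece 2:u rests on {1:a}
piece 3:o — minimal
piece 4:a rests on {2:u}
piece 5:u rests on {4:a}
minimal pieces: {0:a, 3:o}
ways to finish when only these pieces remain (= sum over removing one remaining piece with nothing left below it):
  1 left: {3}→1  {5}→1
  2 left: {3,5}→2  {4,5}→1
  3 left: {2,4,5}→1  {3,4,5}→3
  4 left: {1,2,4,5}→1  {2,3,4,5}→4
  placing 0:a first → 5 extensions
  placing 3:o first → 1 extensions
total linear extensions = 6

6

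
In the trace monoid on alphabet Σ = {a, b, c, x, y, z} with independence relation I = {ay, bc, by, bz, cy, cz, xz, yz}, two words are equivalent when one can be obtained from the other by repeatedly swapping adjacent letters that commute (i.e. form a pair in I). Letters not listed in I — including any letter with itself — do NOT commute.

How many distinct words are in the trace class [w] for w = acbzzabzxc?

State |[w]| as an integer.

0(a) covers ∅
1(c) covers 0:a
2(b) covers 0:a
3(z) covers 0:a
4(z) covers 3:z
5(a) covers 1:c, 2:b, 4:z
6(b) covers 5:a
7(z) covers 5:a
8(x) covers 6:b
9(c) covers 8:x
floor of heap: 0:a
completions by unplaced set U, small U first (add the entries for U minus each lowest piece of U):
  |U|=1: {7}:1  {9}:1
  |U|=2: {7,9}:2  {8,9}:1
  |U|=3: {6,8,9}:1  {7,8,9}:3
  |U|=4: {6,7,8,9}:4
  |U|=5: {5,6,7,8,9}:4
  |U|=6: {1,5,6,7,8,9}:4  {2,5,6,7,8,9}:4  {4,5,6,7,8,9}:4
  |U|=7: {1,2,5,6,7,8,9}:8  {1,4,5,6,7,8,9}:8  {2,4,5,6,7,8,9}:8  {3,4,5,6,7,8,9}:4
  |U|=8: {1,2,4,5,6,7,8,9}:24  {1,3,4,5,6,7,8,9}:12  {2,3,4,5,6,7,8,9}:12
  start at 0(a): 48

48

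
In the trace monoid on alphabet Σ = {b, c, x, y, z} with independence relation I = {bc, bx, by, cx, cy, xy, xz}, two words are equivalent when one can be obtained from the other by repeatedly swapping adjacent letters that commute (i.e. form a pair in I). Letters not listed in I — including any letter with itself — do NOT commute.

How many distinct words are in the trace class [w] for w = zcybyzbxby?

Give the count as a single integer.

360

piece 0:z — minimal
piece 1:c rests on {0:z}
piece 2:y rests on {0:z}
piece 3:b rests on {0:z}
piece 4:y rests on {2:y}
piece 5:z rests on {1:c, 3:b, 4:y}
piece 6:b rests on {5:z}
piece 7:x — minimal
piece 8:b rests on {6:b}
piece 9:y rests on {5:z}
minimal pieces: {0:z, 7:x}
ways to finish when only these pieces remain (= sum over removing one remaining piece with nothing left below it):
  1 left: {7}→1  {8}→1  {9}→1
  2 left: {6,8}→1  {7,8}→2  {7,9}→2  {8,9}→2
  3 left: {6,7,8}→3  {6,8,9}→3  {7,8,9}→6
  4 left: {5,6,8,9}→3  {6,7,8,9}→12
  5 left: {1,5,6,8,9}→3  {3,5,6,8,9}→3  {4,5,6,8,9}→3  {5,6,7,8,9}→15
  6 left: {1,3,5,6,8,9}→6  {1,4,5,6,8,9}→6  {1,5,6,7,8,9}→18  {2,4,5,6,8,9}→3  {3,4,5,6,8,9}→6  {3,5,6,7,8,9}→18  {4,5,6,7,8,9}→18
  7 left: {1,2,4,5,6,8,9}→9  {1,3,4,5,6,8,9}→18  {1,3,5,6,7,8,9}→42  {1,4,5,6,7,8,9}→42  {2,3,4,5,6,8,9}→9  {2,4,5,6,7,8,9}→21  {3,4,5,6,7,8,9}→42
  8 left: {1,2,3,4,5,6,8,9}→36  {1,2,4,5,6,7,8,9}→72  {1,3,4,5,6,7,8,9}→144  {2,3,4,5,6,7,8,9}→72
  placing 0:z first → 324 extensions
  placing 7:x first → 36 extensions
total linear extensions = 360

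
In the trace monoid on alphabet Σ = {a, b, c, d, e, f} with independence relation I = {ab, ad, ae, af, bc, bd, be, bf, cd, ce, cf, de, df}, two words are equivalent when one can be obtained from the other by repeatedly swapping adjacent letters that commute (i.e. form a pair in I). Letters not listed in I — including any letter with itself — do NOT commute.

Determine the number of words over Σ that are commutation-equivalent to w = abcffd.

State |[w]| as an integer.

piece 0:a — minimal
piece 1:b — minimal
piece 2:c rests on {0:a}
piece 3:f — minimal
piece 4:f rests on {3:f}
piece 5:d — minimal
minimal pieces: {0:a, 1:b, 3:f, 5:d}
ways to finish when only these pieces remain (= sum over removing one remaining piece with nothing left below it):
  1 left: {1}→1  {2}→1  {4}→1  {5}→1
  2 left: {0,2}→1  {1,2}→2  {1,4}→2  {1,5}→2  {2,4}→2  {2,5}→2  {3,4}→1  {4,5}→2
  3 left: {0,1,2}→3  {0,2,4}→3  {0,2,5}→3  {1,2,4}→6  {1,2,5}→6  {1,3,4}→3  {1,4,5}→6  {2,3,4}→3  {2,4,5}→6  {3,4,5}→3
  4 left: {0,1,2,4}→12  {0,1,2,5}→12  {0,2,3,4}→6  {0,2,4,5}→12  {1,2,3,4}→12  {1,2,4,5}→24  {1,3,4,5}→12  {2,3,4,5}→12
  placing 0:a first → 60 extensions
  placing 1:b first → 30 extensions
  placing 3:f first → 60 extensions
  placing 5:d first → 30 extensions
total linear extensions = 180

180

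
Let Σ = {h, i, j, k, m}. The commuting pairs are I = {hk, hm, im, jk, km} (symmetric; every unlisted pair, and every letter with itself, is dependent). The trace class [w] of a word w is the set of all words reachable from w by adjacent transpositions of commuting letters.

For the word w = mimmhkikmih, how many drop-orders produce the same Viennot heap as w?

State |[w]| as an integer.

piece 0:m — minimal
piece 1:i — minimal
piece 2:m rests on {0:m}
piece 3:m rests on {2:m}
piece 4:h rests on {1:i}
piece 5:k rests on {1:i}
piece 6:i rests on {4:h, 5:k}
piece 7:k rests on {6:i}
piece 8:m rests on {3:m}
piece 9:i rests on {7:k}
piece 10:h rests on {9:i}
minimal pieces: {0:m, 1:i}
ways to finish when only these pieces remain (= sum over removing one remaining piece with nothing left below it):
  1 left: {8}→1  {10}→1
  2 left: {3,8}→1  {8,10}→2  {9,10}→1
  3 left: {2,3,8}→1  {3,8,10}→3  {7,9,10}→1  {8,9,10}→3
  4 left: {0,2,3,8}→1  {2,3,8,10}→4  {3,8,9,10}→6  {6,7,9,10}→1  {7,8,9,10}→4
  5 left: {0,2,3,8,10}→5  {2,3,8,9,10}→10  {3,7,8,9,10}→10  {4,6,7,9,10}→1  {5,6,7,9,10}→1  {6,7,8,9,10}→5
  6 left: {0,2,3,8,9,10}→15  {2,3,7,8,9,10}→20  {3,6,7,8,9,10}→15  {4,5,6,7,9,10}→2  {4,6,7,8,9,10}→6  {5,6,7,8,9,10}→6
  7 left: {0,2,3,7,8,9,10}→35  {1,4,5,6,7,9,10}→2  {2,3,6,7,8,9,10}→35  {3,4,6,7,8,9,10}→21  {3,5,6,7,8,9,10}→21  {4,5,6,7,8,9,10}→14
  8 left: {0,2,3,6,7,8,9,10}→70  {1,4,5,6,7,8,9,10}→16  {2,3,4,6,7,8,9,10}→56  {2,3,5,6,7,8,9,10}→56  {3,4,5,6,7,8,9,10}→56
  9 left: {0,2,3,4,6,7,8,9,10}→126  {0,2,3,5,6,7,8,9,10}→126  {1,3,4,5,6,7,8,9,10}→72  {2,3,4,5,6,7,8,9,10}→168
  placing 0:m first → 240 extensions
  placing 1:i first → 420 extensions
total linear extensions = 660

660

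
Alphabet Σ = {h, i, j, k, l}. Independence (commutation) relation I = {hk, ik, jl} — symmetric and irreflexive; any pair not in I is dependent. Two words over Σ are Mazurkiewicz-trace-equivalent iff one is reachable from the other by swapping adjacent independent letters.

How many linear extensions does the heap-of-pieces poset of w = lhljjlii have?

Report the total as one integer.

6

drop 0:l onto floor
drop 1:h onto {0:l}
drop 2:l onto {1:h}
drop 3:j onto {1:h}
drop 4:j onto {3:j}
drop 5:l onto {2:l}
drop 6:i onto {4:j, 5:l}
drop 7:i onto {6:i}
ground layer = {0:l}
drop-orders for the pieces not yet dropped (sum over which currently-grounded one goes next):
  1 to go: {7} 1
  2 to go: {6,7} 1
  3 to go: {4,6,7} 1  {5,6,7} 1
  4 to go: {2,5,6,7} 1  {3,4,6,7} 1  {4,5,6,7} 2
  5 to go: {2,4,5,6,7} 3  {3,4,5,6,7} 3
  6 to go: {2,3,4,5,6,7} 6
  if 0:l drops first: 6 orders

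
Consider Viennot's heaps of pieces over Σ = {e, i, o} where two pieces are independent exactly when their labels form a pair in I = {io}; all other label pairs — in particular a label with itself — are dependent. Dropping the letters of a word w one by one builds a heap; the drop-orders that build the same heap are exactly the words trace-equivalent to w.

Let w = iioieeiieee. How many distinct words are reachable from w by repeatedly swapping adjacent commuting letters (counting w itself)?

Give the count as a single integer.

piece 0:i — minimal
piece 1:i rests on {0:i}
piece 2:o — minimal
piece 3:i rests on {1:i}
piece 4:e rests on {2:o, 3:i}
piece 5:e rests on {4:e}
piece 6:i rests on {5:e}
piece 7:i rests on {6:i}
piece 8:e rests on {7:i}
piece 9:e rests on {8:e}
piece 10:e rests on {9:e}
minimal pieces: {0:i, 2:o}
ways to finish when only these pieces remain (= sum over removing one remaining piece with nothing left below it):
  1 left: {10}→1
  2 left: {9,10}→1
  3 left: {8,9,10}→1
  4 left: {7,8,9,10}→1
  5 left: {6,7,8,9,10}→1
  6 left: {5,6,7,8,9,10}→1
  7 left: {4,5,6,7,8,9,10}→1
  8 left: {2,4,5,6,7,8,9,10}→1  {3,4,5,6,7,8,9,10}→1
  9 left: {1,3,4,5,6,7,8,9,10}→1  {2,3,4,5,6,7,8,9,10}→2
  placing 0:i first → 3 extensions
  placing 2:o first → 1 extensions
total linear extensions = 4

4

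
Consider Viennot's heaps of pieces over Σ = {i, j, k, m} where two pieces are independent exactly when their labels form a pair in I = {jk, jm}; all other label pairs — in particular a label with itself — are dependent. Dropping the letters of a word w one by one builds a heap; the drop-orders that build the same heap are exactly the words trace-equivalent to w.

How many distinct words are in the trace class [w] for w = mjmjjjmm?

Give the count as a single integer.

70

drop 0:m onto floor
drop 1:j onto floor
drop 2:m onto {0:m}
drop 3:j onto {1:j}
drop 4:j onto {3:j}
drop 5:j onto {4:j}
drop 6:m onto {2:m}
drop 7:m onto {6:m}
ground layer = {0:m, 1:j}
drop-orders for the pieces not yet dropped (sum over which currently-grounded one goes next):
  1 to go: {5} 1  {7} 1
  2 to go: {4,5} 1  {5,7} 2  {6,7} 1
  3 to go: {2,6,7} 1  {3,4,5} 1  {4,5,7} 3  {5,6,7} 3
  4 to go: {0,2,6,7} 1  {1,3,4,5} 1  {2,5,6,7} 4  {3,4,5,7} 4  {4,5,6,7} 6
  5 to go: {0,2,5,6,7} 5  {1,3,4,5,7} 5  {2,4,5,6,7} 10  {3,4,5,6,7} 10
  6 to go: {0,2,4,5,6,7} 15  {1,3,4,5,6,7} 15  {2,3,4,5,6,7} 20
  if 0:m drops first: 35 orders
  if 1:j drops first: 35 orders
heap linearizations: 70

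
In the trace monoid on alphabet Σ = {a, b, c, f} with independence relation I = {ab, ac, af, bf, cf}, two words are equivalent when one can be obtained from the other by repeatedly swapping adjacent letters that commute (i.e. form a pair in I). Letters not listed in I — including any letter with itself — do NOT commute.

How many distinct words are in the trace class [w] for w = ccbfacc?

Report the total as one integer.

42

piece 0:c — minimal
piece 1:c rests on {0:c}
piece 2:b rests on {1:c}
piece 3:f — minimal
piece 4:a — minimal
piece 5:c rests on {2:b}
piece 6:c rests on {5:c}
minimal pieces: {0:c, 3:f, 4:a}
ways to finish when only these pieces remain (= sum over removing one remaining piece with nothing left below it):
  1 left: {3}→1  {4}→1  {6}→1
  2 left: {3,4}→2  {3,6}→2  {4,6}→2  {5,6}→1
  3 left: {2,5,6}→1  {3,4,6}→6  {3,5,6}→3  {4,5,6}→3
  4 left: {1,2,5,6}→1  {2,3,5,6}→4  {2,4,5,6}→4  {3,4,5,6}→12
  5 left: {0,1,2,5,6}→1  {1,2,3,5,6}→5  {1,2,4,5,6}→5  {2,3,4,5,6}→20
  placing 0:c first → 30 extensions
  placing 3:f first → 6 extensions
  placing 4:a first → 6 extensions
total linear extensions = 42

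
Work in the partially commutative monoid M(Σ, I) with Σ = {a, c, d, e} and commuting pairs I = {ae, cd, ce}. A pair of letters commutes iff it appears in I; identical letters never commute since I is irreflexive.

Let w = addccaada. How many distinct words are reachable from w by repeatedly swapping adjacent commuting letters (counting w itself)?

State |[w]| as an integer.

6

piece 0:a — minimal
piece 1:d rests on {0:a}
piece 2:d rests on {1:d}
piece 3:c rests on {0:a}
piece 4:c rests on {3:c}
piece 5:a rests on {2:d, 4:c}
piece 6:a rests on {5:a}
piece 7:d rests on {6:a}
piece 8:a rests on {7:d}
minimal pieces: {0:a}
ways to finish when only these pieces remain (= sum over removing one remaining piece with nothing left below it):
  1 left: {8}→1
  2 left: {7,8}→1
  3 left: {6,7,8}→1
  4 left: {5,6,7,8}→1
  5 left: {2,5,6,7,8}→1  {4,5,6,7,8}→1
  6 left: {1,2,5,6,7,8}→1  {2,4,5,6,7,8}→2  {3,4,5,6,7,8}→1
  7 left: {1,2,4,5,6,7,8}→3  {2,3,4,5,6,7,8}→3
  placing 0:a first → 6 extensions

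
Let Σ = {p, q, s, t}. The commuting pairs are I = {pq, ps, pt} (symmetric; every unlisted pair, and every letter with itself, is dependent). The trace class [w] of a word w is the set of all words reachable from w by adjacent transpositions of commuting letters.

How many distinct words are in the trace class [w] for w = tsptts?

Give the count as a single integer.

6

drop 0:t onto floor
drop 1:s onto {0:t}
drop 2:p onto floor
drop 3:t onto {1:s}
drop 4:t onto {3:t}
drop 5:s onto {4:t}
ground layer = {0:t, 2:p}
drop-orders for the pieces not yet dropped (sum over which currently-grounded one goes next):
  1 to go: {2} 1  {5} 1
  2 to go: {2,5} 2  {4,5} 1
  3 to go: {2,4,5} 3  {3,4,5} 1
  4 to go: {1,3,4,5} 1  {2,3,4,5} 4
  if 0:t drops first: 5 orders
  if 2:p drops first: 1 orders
heap linearizations: 6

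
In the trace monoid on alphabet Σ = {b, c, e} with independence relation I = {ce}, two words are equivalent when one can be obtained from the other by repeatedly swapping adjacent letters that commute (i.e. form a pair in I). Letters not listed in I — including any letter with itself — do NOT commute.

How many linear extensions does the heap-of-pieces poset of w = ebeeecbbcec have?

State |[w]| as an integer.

12

0(e) covers ∅
1(b) covers 0:e
2(e) covers 1:b
3(e) covers 2:e
4(e) covers 3:e
5(c) covers 1:b
6(b) covers 4:e, 5:c
7(b) covers 6:b
8(c) covers 7:b
9(e) covers 7:b
10(c) covers 8:c
floor of heap: 0:e
completions by unplaced set U, small U first (add the entries for U minus each lowest piece of U):
  |U|=1: {9}:1  {10}:1
  |U|=2: {8,10}:1  {9,10}:2
  |U|=3: {8,9,10}:3
  |U|=4: {7,8,9,10}:3
  |U|=5: {6,7,8,9,10}:3
  |U|=6: {4,6,7,8,9,10}:3  {5,6,7,8,9,10}:3
  |U|=7: {3,4,6,7,8,9,10}:3  {4,5,6,7,8,9,10}:6
  |U|=8: {2,3,4,6,7,8,9,10}:3  {3,4,5,6,7,8,9,10}:9
  |U|=9: {2,3,4,5,6,7,8,9,10}:12
  start at 0(e): 12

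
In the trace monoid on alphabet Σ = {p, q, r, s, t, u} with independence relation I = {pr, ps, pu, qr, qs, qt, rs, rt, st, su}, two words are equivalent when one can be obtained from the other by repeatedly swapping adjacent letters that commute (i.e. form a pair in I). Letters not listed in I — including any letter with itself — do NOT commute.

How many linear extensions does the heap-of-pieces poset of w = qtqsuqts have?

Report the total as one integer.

168

piece 0:q — minimal
piece 1:t — minimal
piece 2:q rests on {0:q}
piece 3:s — minimal
piece 4:u rests on {1:t, 2:q}
piece 5:q rests on {4:u}
piece 6:t rests on {4:u}
piece 7:s rests on {3:s}
minimal pieces: {0:q, 1:t, 3:s}
ways to finish when only these pieces remain (= sum over removing one remaining piece with nothing left below it):
  1 left: {5}→1  {6}→1  {7}→1
  2 left: {3,7}→1  {5,6}→2  {5,7}→2  {6,7}→2
  3 left: {3,5,7}→3  {3,6,7}→3  {4,5,6}→2  {5,6,7}→6
  4 left: {1,4,5,6}→2  {2,4,5,6}→2  {3,5,6,7}→12  {4,5,6,7}→8
  5 left: {0,2,4,5,6}→2  {1,2,4,5,6}→4  {1,4,5,6,7}→10  {2,4,5,6,7}→10  {3,4,5,6,7}→20
  6 left: {0,1,2,4,5,6}→6  {0,2,4,5,6,7}→12  {1,2,4,5,6,7}→24  {1,3,4,5,6,7}→30  {2,3,4,5,6,7}→30
  placing 0:q first → 84 extensions
  placing 1:t first → 42 extensions
  placing 3:s first → 42 extensions
total linear extensions = 168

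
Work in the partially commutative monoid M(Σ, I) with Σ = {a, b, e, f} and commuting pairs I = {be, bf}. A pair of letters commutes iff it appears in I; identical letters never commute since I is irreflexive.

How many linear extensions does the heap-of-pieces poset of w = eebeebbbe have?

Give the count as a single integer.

126

drop 0:e onto floor
drop 1:e onto {0:e}
drop 2:b onto floor
drop 3:e onto {1:e}
drop 4:e onto {3:e}
drop 5:b onto {2:b}
drop 6:b onto {5:b}
drop 7:b onto {6:b}
drop 8:e onto {4:e}
ground layer = {0:e, 2:b}
drop-orders for the pieces not yet dropped (sum over which currently-grounded one goes next):
  1 to go: {7} 1  {8} 1
  2 to go: {4,8} 1  {6,7} 1  {7,8} 2
  3 to go: {3,4,8} 1  {4,7,8} 3  {5,6,7} 1  {6,7,8} 3
  4 to go: {1,3,4,8} 1  {2,5,6,7} 1  {3,4,7,8} 4  {4,6,7,8} 6  {5,6,7,8} 4
  5 to go: {0,1,3,4,8} 1  {1,3,4,7,8} 5  {2,5,6,7,8} 5  {3,4,6,7,8} 10  {4,5,6,7,8} 10
  6 to go: {0,1,3,4,7,8} 6  {1,3,4,6,7,8} 15  {2,4,5,6,7,8} 15  {3,4,5,6,7,8} 20
  7 to go: {0,1,3,4,6,7,8} 21  {1,3,4,5,6,7,8} 35  {2,3,4,5,6,7,8} 35
  if 0:e drops first: 70 orders
  if 2:b drops first: 56 orders
heap linearizations: 126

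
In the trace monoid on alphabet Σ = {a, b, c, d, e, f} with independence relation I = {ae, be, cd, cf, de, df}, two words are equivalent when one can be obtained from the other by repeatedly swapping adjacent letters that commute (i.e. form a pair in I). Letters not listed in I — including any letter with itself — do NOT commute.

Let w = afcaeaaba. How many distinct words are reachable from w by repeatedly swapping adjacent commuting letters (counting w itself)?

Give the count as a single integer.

#0=a has no predecessor
#1=f depends on [0:a]
#2=c depends on [0:a]
#3=a depends on [1:f, 2:c]
#4=e depends on [1:f, 2:c]
#5=a depends on [3:a]
#6=a depends on [5:a]
#7=b depends on [6:a]
#8=a depends on [7:b]
sources: [0:a]
N(rest) = Σ N(rest − s) over sources s of rest; N(one piece) = 1:
  size 1 → [4]=1  [8]=1
  size 2 → [4,8]=2  [7,8]=1
  size 3 → [4,7,8]=3  [6,7,8]=1
  size 4 → [4,6,7,8]=4  [5,6,7,8]=1
  size 5 → [3,5,6,7,8]=1  [4,5,6,7,8]=5
  size 6 → [3,4,5,6,7,8]=6
  size 7 → [1,3,4,5,6,7,8]=6  [2,3,4,5,6,7,8]=6
  first=0(a) contributes 12

12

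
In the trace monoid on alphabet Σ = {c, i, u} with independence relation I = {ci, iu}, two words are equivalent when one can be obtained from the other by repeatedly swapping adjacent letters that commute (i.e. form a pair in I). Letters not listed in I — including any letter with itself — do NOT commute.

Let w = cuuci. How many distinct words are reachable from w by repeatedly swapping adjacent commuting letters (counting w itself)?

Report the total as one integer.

5

drop 0:c onto floor
drop 1:u onto {0:c}
drop 2:u onto {1:u}
drop 3:c onto {2:u}
drop 4:i onto floor
ground layer = {0:c, 4:i}
drop-orders for the pieces not yet dropped (sum over which currently-grounded one goes next):
  1 to go: {3} 1  {4} 1
  2 to go: {2,3} 1  {3,4} 2
  3 to go: {1,2,3} 1  {2,3,4} 3
  if 0:c drops first: 4 orders
  if 4:i drops first: 1 orders
heap linearizations: 5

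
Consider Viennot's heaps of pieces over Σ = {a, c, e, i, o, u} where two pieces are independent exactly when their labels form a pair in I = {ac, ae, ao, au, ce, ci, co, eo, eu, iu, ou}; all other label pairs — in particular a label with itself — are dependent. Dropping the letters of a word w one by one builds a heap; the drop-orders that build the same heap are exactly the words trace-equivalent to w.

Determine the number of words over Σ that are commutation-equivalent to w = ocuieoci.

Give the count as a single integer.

piece 0:o — minimal
piece 1:c — minimal
piece 2:u rests on {1:c}
piece 3:i rests on {0:o}
piece 4:e rests on {3:i}
piece 5:o rests on {3:i}
piece 6:c rests on {2:u}
piece 7:i rests on {4:e, 5:o}
minimal pieces: {0:o, 1:c}
ways to finish when only these pieces remain (= sum over removing one remaining piece with nothing left below it):
  1 left: {6}→1  {7}→1
  2 left: {2,6}→1  {4,7}→1  {5,7}→1  {6,7}→2
  3 left: {1,2,6}→1  {2,6,7}→3  {4,5,7}→2  {4,6,7}→3  {5,6,7}→3
  4 left: {1,2,6,7}→4  {2,4,6,7}→6  {2,5,6,7}→6  {3,4,5,7}→2  {4,5,6,7}→8
  5 left: {0,3,4,5,7}→2  {1,2,4,6,7}→10  {1,2,5,6,7}→10  {2,4,5,6,7}→20  {3,4,5,6,7}→10
  6 left: {0,3,4,5,6,7}→12  {1,2,4,5,6,7}→40  {2,3,4,5,6,7}→30
  placing 0:o first → 70 extensions
  placing 1:c first → 42 extensions
total linear extensions = 112

112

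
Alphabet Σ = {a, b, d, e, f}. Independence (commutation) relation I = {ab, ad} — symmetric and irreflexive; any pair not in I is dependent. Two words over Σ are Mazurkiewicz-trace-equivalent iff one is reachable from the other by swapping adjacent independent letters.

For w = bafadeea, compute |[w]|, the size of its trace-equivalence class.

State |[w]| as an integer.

0(b) covers ∅
1(a) covers ∅
2(f) covers 0:b, 1:a
3(a) covers 2:f
4(d) covers 2:f
5(e) covers 3:a, 4:d
6(e) covers 5:e
7(a) covers 6:e
floor of heap: 0:b, 1:a
completions by unplaced set U, small U first (add the entries for U minus each lowest piece of U):
  |U|=1: {7}:1
  |U|=2: {6,7}:1
  |U|=3: {5,6,7}:1
  |U|=4: {3,5,6,7}:1  {4,5,6,7}:1
  |U|=5: {3,4,5,6,7}:2
  |U|=6: {2,3,4,5,6,7}:2
  start at 0(b): 2
  start at 1(a): 2
sum over floor = 4

4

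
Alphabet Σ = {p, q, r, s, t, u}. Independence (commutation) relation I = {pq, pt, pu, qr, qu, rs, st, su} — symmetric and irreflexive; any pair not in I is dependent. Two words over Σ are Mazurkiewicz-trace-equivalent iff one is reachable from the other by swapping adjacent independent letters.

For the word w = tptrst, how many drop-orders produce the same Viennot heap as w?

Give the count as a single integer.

piece 0:t — minimal
piece 1:p — minimal
piece 2:t rests on {0:t}
piece 3:r rests on {1:p, 2:t}
piece 4:s rests on {1:p}
piece 5:t rests on {3:r}
minimal pieces: {0:t, 1:p}
ways to finish when only these pieces remain (= sum over removing one remaining piece with nothing left below it):
  1 left: {4}→1  {5}→1
  2 left: {3,5}→1  {4,5}→2
  3 left: {2,3,5}→1  {3,4,5}→3
  4 left: {0,2,3,5}→1  {1,3,4,5}→3  {2,3,4,5}→4
  placing 0:t first → 7 extensions
  placing 1:p first → 5 extensions
total linear extensions = 12

12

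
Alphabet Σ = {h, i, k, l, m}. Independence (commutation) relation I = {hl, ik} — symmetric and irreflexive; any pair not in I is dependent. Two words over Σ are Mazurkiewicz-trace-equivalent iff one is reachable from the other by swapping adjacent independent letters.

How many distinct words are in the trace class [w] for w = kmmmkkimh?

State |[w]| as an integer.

3

drop 0:k onto floor
drop 1:m onto {0:k}
drop 2:m onto {1:m}
drop 3:m onto {2:m}
drop 4:k onto {3:m}
drop 5:k onto {4:k}
drop 6:i onto {3:m}
drop 7:m onto {5:k, 6:i}
drop 8:h onto {7:m}
ground layer = {0:k}
drop-orders for the pieces not yet dropped (sum over which currently-grounded one goes next):
  1 to go: {8} 1
  2 to go: {7,8} 1
  3 to go: {5,7,8} 1  {6,7,8} 1
  4 to go: {4,5,7,8} 1  {5,6,7,8} 2
  5 to go: {4,5,6,7,8} 3
  6 to go: {3,4,5,6,7,8} 3
  7 to go: {2,3,4,5,6,7,8} 3
  if 0:k drops first: 3 orders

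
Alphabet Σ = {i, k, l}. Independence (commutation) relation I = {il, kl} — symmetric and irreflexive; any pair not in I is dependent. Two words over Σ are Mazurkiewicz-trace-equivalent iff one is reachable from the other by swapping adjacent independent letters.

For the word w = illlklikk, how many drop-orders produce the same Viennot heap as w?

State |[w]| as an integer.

piece 0:i — minimal
piece 1:l — minimal
piece 2:l rests on {1:l}
piece 3:l rests on {2:l}
piece 4:k rests on {0:i}
piece 5:l rests on {3:l}
piece 6:i rests on {4:k}
piece 7:k rests on {6:i}
piece 8:k rests on {7:k}
minimal pieces: {0:i, 1:l}
ways to finish when only these pieces remain (= sum over removing one remaining piece with nothing left below it):
  1 left: {5}→1  {8}→1
  2 left: {3,5}→1  {5,8}→2  {7,8}→1
  3 left: {2,3,5}→1  {3,5,8}→3  {5,7,8}→3  {6,7,8}→1
  4 left: {1,2,3,5}→1  {2,3,5,8}→4  {3,5,7,8}→6  {4,6,7,8}→1  {5,6,7,8}→4
  5 left: {0,4,6,7,8}→1  {1,2,3,5,8}→5  {2,3,5,7,8}→10  {3,5,6,7,8}→10  {4,5,6,7,8}→5
  6 left: {0,4,5,6,7,8}→6  {1,2,3,5,7,8}→15  {2,3,5,6,7,8}→20  {3,4,5,6,7,8}→15
  7 left: {0,3,4,5,6,7,8}→21  {1,2,3,5,6,7,8}→35  {2,3,4,5,6,7,8}→35
  placing 0:i first → 70 extensions
  placing 1:l first → 56 extensions
total linear extensions = 126

126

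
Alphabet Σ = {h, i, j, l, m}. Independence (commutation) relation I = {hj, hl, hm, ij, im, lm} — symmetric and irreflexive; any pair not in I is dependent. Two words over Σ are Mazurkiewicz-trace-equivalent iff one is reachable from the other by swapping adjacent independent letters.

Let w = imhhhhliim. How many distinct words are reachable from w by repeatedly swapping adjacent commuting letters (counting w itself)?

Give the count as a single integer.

225

drop 0:i onto floor
drop 1:m onto floor
drop 2:h onto {0:i}
drop 3:h onto {2:h}
drop 4:h onto {3:h}
drop 5:h onto {4:h}
drop 6:l onto {0:i}
drop 7:i onto {5:h, 6:l}
drop 8:i onto {7:i}
drop 9:m onto {1:m}
ground layer = {0:i, 1:m}
drop-orders for the pieces not yet dropped (sum over which currently-grounded one goes next):
  1 to go: {8} 1  {9} 1
  2 to go: {1,9} 1  {7,8} 1  {8,9} 2
  3 to go: {1,8,9} 3  {5,7,8} 1  {6,7,8} 1  {7,8,9} 3
  4 to go: {1,7,8,9} 6  {4,5,7,8} 1  {5,6,7,8} 2  {5,7,8,9} 4  {6,7,8,9} 4
  5 to go: {1,5,7,8,9} 10  {1,6,7,8,9} 10  {3,4,5,7,8} 1  {4,5,6,7,8} 3  {4,5,7,8,9} 5  {5,6,7,8,9} 10
  6 to go: {1,4,5,7,8,9} 15  {1,5,6,7,8,9} 30  {2,3,4,5,7,8} 1  {3,4,5,6,7,8} 4  {3,4,5,7,8,9} 6  {4,5,6,7,8,9} 18
  7 to go: {1,3,4,5,7,8,9} 21  {1,4,5,6,7,8,9} 63  {2,3,4,5,6,7,8} 5  {2,3,4,5,7,8,9} 7  {3,4,5,6,7,8,9} 28
  8 to go: {0,2,3,4,5,6,7,8} 5  {1,2,3,4,5,7,8,9} 28  {1,3,4,5,6,7,8,9} 112  {2,3,4,5,6,7,8,9} 40
  if 0:i drops first: 180 orders
  if 1:m drops first: 45 orders
heap linearizations: 225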